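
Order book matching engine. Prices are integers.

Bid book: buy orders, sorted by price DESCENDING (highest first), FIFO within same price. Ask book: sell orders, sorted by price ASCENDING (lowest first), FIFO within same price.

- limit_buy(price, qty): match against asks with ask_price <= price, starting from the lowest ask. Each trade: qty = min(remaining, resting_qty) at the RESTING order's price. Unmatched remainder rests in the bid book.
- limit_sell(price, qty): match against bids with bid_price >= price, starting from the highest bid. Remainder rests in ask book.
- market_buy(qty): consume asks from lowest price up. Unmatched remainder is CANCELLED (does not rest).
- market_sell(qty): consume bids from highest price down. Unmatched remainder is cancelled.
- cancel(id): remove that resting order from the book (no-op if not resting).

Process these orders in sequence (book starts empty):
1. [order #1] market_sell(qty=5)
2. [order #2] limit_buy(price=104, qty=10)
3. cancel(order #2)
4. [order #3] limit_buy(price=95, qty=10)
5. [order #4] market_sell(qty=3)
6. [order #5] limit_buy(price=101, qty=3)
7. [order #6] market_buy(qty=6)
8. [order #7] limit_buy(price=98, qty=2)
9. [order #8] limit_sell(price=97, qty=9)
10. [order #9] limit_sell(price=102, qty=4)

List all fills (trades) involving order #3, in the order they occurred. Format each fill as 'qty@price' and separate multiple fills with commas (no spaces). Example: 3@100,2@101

After op 1 [order #1] market_sell(qty=5): fills=none; bids=[-] asks=[-]
After op 2 [order #2] limit_buy(price=104, qty=10): fills=none; bids=[#2:10@104] asks=[-]
After op 3 cancel(order #2): fills=none; bids=[-] asks=[-]
After op 4 [order #3] limit_buy(price=95, qty=10): fills=none; bids=[#3:10@95] asks=[-]
After op 5 [order #4] market_sell(qty=3): fills=#3x#4:3@95; bids=[#3:7@95] asks=[-]
After op 6 [order #5] limit_buy(price=101, qty=3): fills=none; bids=[#5:3@101 #3:7@95] asks=[-]
After op 7 [order #6] market_buy(qty=6): fills=none; bids=[#5:3@101 #3:7@95] asks=[-]
After op 8 [order #7] limit_buy(price=98, qty=2): fills=none; bids=[#5:3@101 #7:2@98 #3:7@95] asks=[-]
After op 9 [order #8] limit_sell(price=97, qty=9): fills=#5x#8:3@101 #7x#8:2@98; bids=[#3:7@95] asks=[#8:4@97]
After op 10 [order #9] limit_sell(price=102, qty=4): fills=none; bids=[#3:7@95] asks=[#8:4@97 #9:4@102]

Answer: 3@95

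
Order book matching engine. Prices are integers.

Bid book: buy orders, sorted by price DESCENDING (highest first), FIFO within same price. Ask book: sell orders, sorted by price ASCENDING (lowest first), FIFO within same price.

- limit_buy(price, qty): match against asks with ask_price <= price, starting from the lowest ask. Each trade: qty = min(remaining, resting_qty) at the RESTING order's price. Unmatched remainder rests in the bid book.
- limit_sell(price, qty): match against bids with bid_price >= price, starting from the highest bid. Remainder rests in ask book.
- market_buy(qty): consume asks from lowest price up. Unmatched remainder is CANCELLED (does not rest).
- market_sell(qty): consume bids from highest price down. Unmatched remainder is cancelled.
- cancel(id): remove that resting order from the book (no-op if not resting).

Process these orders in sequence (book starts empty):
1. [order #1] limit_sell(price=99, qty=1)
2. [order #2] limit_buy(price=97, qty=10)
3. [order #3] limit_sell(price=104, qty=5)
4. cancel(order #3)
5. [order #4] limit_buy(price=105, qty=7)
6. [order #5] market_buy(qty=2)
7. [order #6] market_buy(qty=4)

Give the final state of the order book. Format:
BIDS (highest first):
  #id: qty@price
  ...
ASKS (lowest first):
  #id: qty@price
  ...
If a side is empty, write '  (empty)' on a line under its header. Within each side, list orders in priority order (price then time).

Answer: BIDS (highest first):
  #4: 6@105
  #2: 10@97
ASKS (lowest first):
  (empty)

Derivation:
After op 1 [order #1] limit_sell(price=99, qty=1): fills=none; bids=[-] asks=[#1:1@99]
After op 2 [order #2] limit_buy(price=97, qty=10): fills=none; bids=[#2:10@97] asks=[#1:1@99]
After op 3 [order #3] limit_sell(price=104, qty=5): fills=none; bids=[#2:10@97] asks=[#1:1@99 #3:5@104]
After op 4 cancel(order #3): fills=none; bids=[#2:10@97] asks=[#1:1@99]
After op 5 [order #4] limit_buy(price=105, qty=7): fills=#4x#1:1@99; bids=[#4:6@105 #2:10@97] asks=[-]
After op 6 [order #5] market_buy(qty=2): fills=none; bids=[#4:6@105 #2:10@97] asks=[-]
After op 7 [order #6] market_buy(qty=4): fills=none; bids=[#4:6@105 #2:10@97] asks=[-]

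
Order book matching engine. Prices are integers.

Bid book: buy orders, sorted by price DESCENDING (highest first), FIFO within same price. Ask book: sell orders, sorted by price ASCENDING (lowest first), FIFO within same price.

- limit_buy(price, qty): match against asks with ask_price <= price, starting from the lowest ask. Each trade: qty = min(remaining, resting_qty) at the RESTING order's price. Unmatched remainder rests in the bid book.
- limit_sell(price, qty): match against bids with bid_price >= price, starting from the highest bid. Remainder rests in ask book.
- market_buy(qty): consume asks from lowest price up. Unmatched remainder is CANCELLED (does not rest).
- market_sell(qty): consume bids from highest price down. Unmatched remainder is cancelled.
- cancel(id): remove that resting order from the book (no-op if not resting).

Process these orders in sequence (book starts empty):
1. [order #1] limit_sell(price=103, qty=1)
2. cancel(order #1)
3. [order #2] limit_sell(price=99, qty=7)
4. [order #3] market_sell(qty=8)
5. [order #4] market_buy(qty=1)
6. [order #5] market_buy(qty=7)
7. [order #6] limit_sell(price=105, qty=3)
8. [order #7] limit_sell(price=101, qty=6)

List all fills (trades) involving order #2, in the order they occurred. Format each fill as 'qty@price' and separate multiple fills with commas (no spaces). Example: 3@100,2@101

After op 1 [order #1] limit_sell(price=103, qty=1): fills=none; bids=[-] asks=[#1:1@103]
After op 2 cancel(order #1): fills=none; bids=[-] asks=[-]
After op 3 [order #2] limit_sell(price=99, qty=7): fills=none; bids=[-] asks=[#2:7@99]
After op 4 [order #3] market_sell(qty=8): fills=none; bids=[-] asks=[#2:7@99]
After op 5 [order #4] market_buy(qty=1): fills=#4x#2:1@99; bids=[-] asks=[#2:6@99]
After op 6 [order #5] market_buy(qty=7): fills=#5x#2:6@99; bids=[-] asks=[-]
After op 7 [order #6] limit_sell(price=105, qty=3): fills=none; bids=[-] asks=[#6:3@105]
After op 8 [order #7] limit_sell(price=101, qty=6): fills=none; bids=[-] asks=[#7:6@101 #6:3@105]

Answer: 1@99,6@99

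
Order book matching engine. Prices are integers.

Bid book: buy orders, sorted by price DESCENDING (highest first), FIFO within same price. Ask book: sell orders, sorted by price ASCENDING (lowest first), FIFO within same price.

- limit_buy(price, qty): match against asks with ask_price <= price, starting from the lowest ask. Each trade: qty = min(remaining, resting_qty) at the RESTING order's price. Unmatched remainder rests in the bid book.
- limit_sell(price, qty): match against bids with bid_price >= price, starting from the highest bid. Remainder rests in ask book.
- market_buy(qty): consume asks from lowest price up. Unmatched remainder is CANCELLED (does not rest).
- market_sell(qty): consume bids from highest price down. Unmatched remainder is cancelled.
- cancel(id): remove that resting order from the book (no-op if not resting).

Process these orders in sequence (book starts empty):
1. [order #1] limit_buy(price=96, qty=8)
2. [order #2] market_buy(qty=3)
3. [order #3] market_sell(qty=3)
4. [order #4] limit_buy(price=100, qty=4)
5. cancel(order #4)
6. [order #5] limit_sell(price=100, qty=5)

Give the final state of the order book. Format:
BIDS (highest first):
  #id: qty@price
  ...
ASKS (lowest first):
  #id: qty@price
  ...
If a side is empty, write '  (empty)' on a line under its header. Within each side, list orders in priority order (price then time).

Answer: BIDS (highest first):
  #1: 5@96
ASKS (lowest first):
  #5: 5@100

Derivation:
After op 1 [order #1] limit_buy(price=96, qty=8): fills=none; bids=[#1:8@96] asks=[-]
After op 2 [order #2] market_buy(qty=3): fills=none; bids=[#1:8@96] asks=[-]
After op 3 [order #3] market_sell(qty=3): fills=#1x#3:3@96; bids=[#1:5@96] asks=[-]
After op 4 [order #4] limit_buy(price=100, qty=4): fills=none; bids=[#4:4@100 #1:5@96] asks=[-]
After op 5 cancel(order #4): fills=none; bids=[#1:5@96] asks=[-]
After op 6 [order #5] limit_sell(price=100, qty=5): fills=none; bids=[#1:5@96] asks=[#5:5@100]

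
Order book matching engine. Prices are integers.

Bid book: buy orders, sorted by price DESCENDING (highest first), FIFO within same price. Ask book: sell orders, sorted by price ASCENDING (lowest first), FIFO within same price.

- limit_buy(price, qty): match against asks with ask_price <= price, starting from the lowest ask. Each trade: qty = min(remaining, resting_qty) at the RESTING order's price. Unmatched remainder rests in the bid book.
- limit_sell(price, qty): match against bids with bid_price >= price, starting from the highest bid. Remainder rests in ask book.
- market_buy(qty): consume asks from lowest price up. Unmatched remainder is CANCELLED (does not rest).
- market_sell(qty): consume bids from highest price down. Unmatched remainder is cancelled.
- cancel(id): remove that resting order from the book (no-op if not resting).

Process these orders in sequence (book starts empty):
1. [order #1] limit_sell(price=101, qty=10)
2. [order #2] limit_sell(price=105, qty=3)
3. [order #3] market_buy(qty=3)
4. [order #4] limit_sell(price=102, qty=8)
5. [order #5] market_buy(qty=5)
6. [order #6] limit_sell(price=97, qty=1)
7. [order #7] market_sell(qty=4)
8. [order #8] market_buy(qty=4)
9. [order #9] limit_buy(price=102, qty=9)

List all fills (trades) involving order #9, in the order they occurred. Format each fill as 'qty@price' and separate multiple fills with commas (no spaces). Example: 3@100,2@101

Answer: 7@102

Derivation:
After op 1 [order #1] limit_sell(price=101, qty=10): fills=none; bids=[-] asks=[#1:10@101]
After op 2 [order #2] limit_sell(price=105, qty=3): fills=none; bids=[-] asks=[#1:10@101 #2:3@105]
After op 3 [order #3] market_buy(qty=3): fills=#3x#1:3@101; bids=[-] asks=[#1:7@101 #2:3@105]
After op 4 [order #4] limit_sell(price=102, qty=8): fills=none; bids=[-] asks=[#1:7@101 #4:8@102 #2:3@105]
After op 5 [order #5] market_buy(qty=5): fills=#5x#1:5@101; bids=[-] asks=[#1:2@101 #4:8@102 #2:3@105]
After op 6 [order #6] limit_sell(price=97, qty=1): fills=none; bids=[-] asks=[#6:1@97 #1:2@101 #4:8@102 #2:3@105]
After op 7 [order #7] market_sell(qty=4): fills=none; bids=[-] asks=[#6:1@97 #1:2@101 #4:8@102 #2:3@105]
After op 8 [order #8] market_buy(qty=4): fills=#8x#6:1@97 #8x#1:2@101 #8x#4:1@102; bids=[-] asks=[#4:7@102 #2:3@105]
After op 9 [order #9] limit_buy(price=102, qty=9): fills=#9x#4:7@102; bids=[#9:2@102] asks=[#2:3@105]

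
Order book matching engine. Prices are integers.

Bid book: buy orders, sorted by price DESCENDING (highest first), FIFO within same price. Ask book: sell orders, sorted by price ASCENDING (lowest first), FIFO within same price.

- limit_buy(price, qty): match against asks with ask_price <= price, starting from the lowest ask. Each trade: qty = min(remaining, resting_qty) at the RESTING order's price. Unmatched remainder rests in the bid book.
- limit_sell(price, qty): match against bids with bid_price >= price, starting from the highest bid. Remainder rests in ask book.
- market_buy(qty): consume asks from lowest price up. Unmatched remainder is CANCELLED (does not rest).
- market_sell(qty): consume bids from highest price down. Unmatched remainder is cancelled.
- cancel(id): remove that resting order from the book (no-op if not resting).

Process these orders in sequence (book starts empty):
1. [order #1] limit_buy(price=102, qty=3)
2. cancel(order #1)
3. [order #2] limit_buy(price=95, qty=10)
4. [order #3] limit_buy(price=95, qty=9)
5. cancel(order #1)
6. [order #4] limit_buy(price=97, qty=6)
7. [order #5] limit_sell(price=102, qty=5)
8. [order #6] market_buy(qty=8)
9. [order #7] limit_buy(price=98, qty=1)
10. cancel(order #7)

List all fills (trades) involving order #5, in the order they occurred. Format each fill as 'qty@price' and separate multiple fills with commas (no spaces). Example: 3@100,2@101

After op 1 [order #1] limit_buy(price=102, qty=3): fills=none; bids=[#1:3@102] asks=[-]
After op 2 cancel(order #1): fills=none; bids=[-] asks=[-]
After op 3 [order #2] limit_buy(price=95, qty=10): fills=none; bids=[#2:10@95] asks=[-]
After op 4 [order #3] limit_buy(price=95, qty=9): fills=none; bids=[#2:10@95 #3:9@95] asks=[-]
After op 5 cancel(order #1): fills=none; bids=[#2:10@95 #3:9@95] asks=[-]
After op 6 [order #4] limit_buy(price=97, qty=6): fills=none; bids=[#4:6@97 #2:10@95 #3:9@95] asks=[-]
After op 7 [order #5] limit_sell(price=102, qty=5): fills=none; bids=[#4:6@97 #2:10@95 #3:9@95] asks=[#5:5@102]
After op 8 [order #6] market_buy(qty=8): fills=#6x#5:5@102; bids=[#4:6@97 #2:10@95 #3:9@95] asks=[-]
After op 9 [order #7] limit_buy(price=98, qty=1): fills=none; bids=[#7:1@98 #4:6@97 #2:10@95 #3:9@95] asks=[-]
After op 10 cancel(order #7): fills=none; bids=[#4:6@97 #2:10@95 #3:9@95] asks=[-]

Answer: 5@102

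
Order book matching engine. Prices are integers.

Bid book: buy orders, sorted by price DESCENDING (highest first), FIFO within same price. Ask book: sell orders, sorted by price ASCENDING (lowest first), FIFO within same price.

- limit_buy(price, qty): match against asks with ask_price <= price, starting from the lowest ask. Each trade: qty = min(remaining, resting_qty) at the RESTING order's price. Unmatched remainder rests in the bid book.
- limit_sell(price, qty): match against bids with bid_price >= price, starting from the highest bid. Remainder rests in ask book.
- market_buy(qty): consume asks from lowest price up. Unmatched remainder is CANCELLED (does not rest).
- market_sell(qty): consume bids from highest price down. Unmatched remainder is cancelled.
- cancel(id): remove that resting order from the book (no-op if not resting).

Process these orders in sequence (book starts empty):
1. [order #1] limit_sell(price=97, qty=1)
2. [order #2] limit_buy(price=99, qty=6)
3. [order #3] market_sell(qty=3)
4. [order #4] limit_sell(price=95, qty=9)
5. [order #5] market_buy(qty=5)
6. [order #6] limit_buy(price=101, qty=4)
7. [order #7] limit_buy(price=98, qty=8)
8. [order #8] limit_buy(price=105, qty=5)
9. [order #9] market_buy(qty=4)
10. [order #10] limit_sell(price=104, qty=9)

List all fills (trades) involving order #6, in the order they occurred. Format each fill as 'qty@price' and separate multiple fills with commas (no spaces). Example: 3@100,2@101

After op 1 [order #1] limit_sell(price=97, qty=1): fills=none; bids=[-] asks=[#1:1@97]
After op 2 [order #2] limit_buy(price=99, qty=6): fills=#2x#1:1@97; bids=[#2:5@99] asks=[-]
After op 3 [order #3] market_sell(qty=3): fills=#2x#3:3@99; bids=[#2:2@99] asks=[-]
After op 4 [order #4] limit_sell(price=95, qty=9): fills=#2x#4:2@99; bids=[-] asks=[#4:7@95]
After op 5 [order #5] market_buy(qty=5): fills=#5x#4:5@95; bids=[-] asks=[#4:2@95]
After op 6 [order #6] limit_buy(price=101, qty=4): fills=#6x#4:2@95; bids=[#6:2@101] asks=[-]
After op 7 [order #7] limit_buy(price=98, qty=8): fills=none; bids=[#6:2@101 #7:8@98] asks=[-]
After op 8 [order #8] limit_buy(price=105, qty=5): fills=none; bids=[#8:5@105 #6:2@101 #7:8@98] asks=[-]
After op 9 [order #9] market_buy(qty=4): fills=none; bids=[#8:5@105 #6:2@101 #7:8@98] asks=[-]
After op 10 [order #10] limit_sell(price=104, qty=9): fills=#8x#10:5@105; bids=[#6:2@101 #7:8@98] asks=[#10:4@104]

Answer: 2@95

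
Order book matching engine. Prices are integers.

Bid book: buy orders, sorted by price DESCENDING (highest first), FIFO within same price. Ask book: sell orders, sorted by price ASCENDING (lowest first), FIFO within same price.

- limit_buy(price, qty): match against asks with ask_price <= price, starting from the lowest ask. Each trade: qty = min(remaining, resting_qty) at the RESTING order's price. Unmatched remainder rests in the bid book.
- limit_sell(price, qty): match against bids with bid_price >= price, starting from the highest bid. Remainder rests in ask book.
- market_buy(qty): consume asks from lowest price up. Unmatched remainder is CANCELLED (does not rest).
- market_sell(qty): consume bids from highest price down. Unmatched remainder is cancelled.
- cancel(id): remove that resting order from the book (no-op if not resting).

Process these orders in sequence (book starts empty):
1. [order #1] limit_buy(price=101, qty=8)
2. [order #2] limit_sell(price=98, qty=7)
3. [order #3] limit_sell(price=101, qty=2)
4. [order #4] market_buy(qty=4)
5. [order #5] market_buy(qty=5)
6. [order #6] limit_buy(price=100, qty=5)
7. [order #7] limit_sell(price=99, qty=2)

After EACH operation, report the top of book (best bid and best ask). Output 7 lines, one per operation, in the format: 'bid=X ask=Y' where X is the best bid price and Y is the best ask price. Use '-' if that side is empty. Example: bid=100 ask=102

After op 1 [order #1] limit_buy(price=101, qty=8): fills=none; bids=[#1:8@101] asks=[-]
After op 2 [order #2] limit_sell(price=98, qty=7): fills=#1x#2:7@101; bids=[#1:1@101] asks=[-]
After op 3 [order #3] limit_sell(price=101, qty=2): fills=#1x#3:1@101; bids=[-] asks=[#3:1@101]
After op 4 [order #4] market_buy(qty=4): fills=#4x#3:1@101; bids=[-] asks=[-]
After op 5 [order #5] market_buy(qty=5): fills=none; bids=[-] asks=[-]
After op 6 [order #6] limit_buy(price=100, qty=5): fills=none; bids=[#6:5@100] asks=[-]
After op 7 [order #7] limit_sell(price=99, qty=2): fills=#6x#7:2@100; bids=[#6:3@100] asks=[-]

Answer: bid=101 ask=-
bid=101 ask=-
bid=- ask=101
bid=- ask=-
bid=- ask=-
bid=100 ask=-
bid=100 ask=-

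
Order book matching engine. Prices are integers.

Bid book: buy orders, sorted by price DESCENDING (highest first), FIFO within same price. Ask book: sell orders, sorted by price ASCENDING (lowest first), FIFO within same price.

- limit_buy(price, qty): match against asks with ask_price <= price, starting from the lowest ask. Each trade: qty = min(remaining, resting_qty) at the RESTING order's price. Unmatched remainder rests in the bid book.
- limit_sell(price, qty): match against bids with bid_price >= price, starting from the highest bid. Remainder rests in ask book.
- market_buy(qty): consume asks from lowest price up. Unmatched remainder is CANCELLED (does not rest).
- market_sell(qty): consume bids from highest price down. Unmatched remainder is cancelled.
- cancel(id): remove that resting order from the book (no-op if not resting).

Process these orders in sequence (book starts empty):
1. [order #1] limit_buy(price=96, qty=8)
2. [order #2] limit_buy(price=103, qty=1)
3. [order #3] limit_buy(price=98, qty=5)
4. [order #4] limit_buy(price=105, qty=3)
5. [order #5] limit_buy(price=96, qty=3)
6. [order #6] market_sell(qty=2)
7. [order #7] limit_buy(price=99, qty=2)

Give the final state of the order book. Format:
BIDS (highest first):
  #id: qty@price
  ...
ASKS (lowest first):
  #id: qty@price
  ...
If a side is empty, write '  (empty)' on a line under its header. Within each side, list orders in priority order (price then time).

After op 1 [order #1] limit_buy(price=96, qty=8): fills=none; bids=[#1:8@96] asks=[-]
After op 2 [order #2] limit_buy(price=103, qty=1): fills=none; bids=[#2:1@103 #1:8@96] asks=[-]
After op 3 [order #3] limit_buy(price=98, qty=5): fills=none; bids=[#2:1@103 #3:5@98 #1:8@96] asks=[-]
After op 4 [order #4] limit_buy(price=105, qty=3): fills=none; bids=[#4:3@105 #2:1@103 #3:5@98 #1:8@96] asks=[-]
After op 5 [order #5] limit_buy(price=96, qty=3): fills=none; bids=[#4:3@105 #2:1@103 #3:5@98 #1:8@96 #5:3@96] asks=[-]
After op 6 [order #6] market_sell(qty=2): fills=#4x#6:2@105; bids=[#4:1@105 #2:1@103 #3:5@98 #1:8@96 #5:3@96] asks=[-]
After op 7 [order #7] limit_buy(price=99, qty=2): fills=none; bids=[#4:1@105 #2:1@103 #7:2@99 #3:5@98 #1:8@96 #5:3@96] asks=[-]

Answer: BIDS (highest first):
  #4: 1@105
  #2: 1@103
  #7: 2@99
  #3: 5@98
  #1: 8@96
  #5: 3@96
ASKS (lowest first):
  (empty)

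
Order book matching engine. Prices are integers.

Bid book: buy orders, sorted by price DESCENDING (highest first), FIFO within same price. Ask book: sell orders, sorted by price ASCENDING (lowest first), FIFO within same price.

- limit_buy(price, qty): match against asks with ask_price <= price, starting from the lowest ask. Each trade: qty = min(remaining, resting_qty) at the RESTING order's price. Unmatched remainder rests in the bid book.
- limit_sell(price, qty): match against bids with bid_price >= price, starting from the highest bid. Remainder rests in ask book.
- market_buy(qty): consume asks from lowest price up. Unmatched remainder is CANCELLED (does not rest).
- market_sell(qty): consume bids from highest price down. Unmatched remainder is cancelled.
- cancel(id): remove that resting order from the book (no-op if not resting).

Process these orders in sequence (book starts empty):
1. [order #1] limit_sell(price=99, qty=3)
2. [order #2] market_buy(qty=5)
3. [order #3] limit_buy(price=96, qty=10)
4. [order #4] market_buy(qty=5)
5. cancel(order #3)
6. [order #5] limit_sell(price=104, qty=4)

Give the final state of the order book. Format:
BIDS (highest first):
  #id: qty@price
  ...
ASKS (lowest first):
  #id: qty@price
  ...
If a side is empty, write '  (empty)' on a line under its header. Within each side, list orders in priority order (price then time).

Answer: BIDS (highest first):
  (empty)
ASKS (lowest first):
  #5: 4@104

Derivation:
After op 1 [order #1] limit_sell(price=99, qty=3): fills=none; bids=[-] asks=[#1:3@99]
After op 2 [order #2] market_buy(qty=5): fills=#2x#1:3@99; bids=[-] asks=[-]
After op 3 [order #3] limit_buy(price=96, qty=10): fills=none; bids=[#3:10@96] asks=[-]
After op 4 [order #4] market_buy(qty=5): fills=none; bids=[#3:10@96] asks=[-]
After op 5 cancel(order #3): fills=none; bids=[-] asks=[-]
After op 6 [order #5] limit_sell(price=104, qty=4): fills=none; bids=[-] asks=[#5:4@104]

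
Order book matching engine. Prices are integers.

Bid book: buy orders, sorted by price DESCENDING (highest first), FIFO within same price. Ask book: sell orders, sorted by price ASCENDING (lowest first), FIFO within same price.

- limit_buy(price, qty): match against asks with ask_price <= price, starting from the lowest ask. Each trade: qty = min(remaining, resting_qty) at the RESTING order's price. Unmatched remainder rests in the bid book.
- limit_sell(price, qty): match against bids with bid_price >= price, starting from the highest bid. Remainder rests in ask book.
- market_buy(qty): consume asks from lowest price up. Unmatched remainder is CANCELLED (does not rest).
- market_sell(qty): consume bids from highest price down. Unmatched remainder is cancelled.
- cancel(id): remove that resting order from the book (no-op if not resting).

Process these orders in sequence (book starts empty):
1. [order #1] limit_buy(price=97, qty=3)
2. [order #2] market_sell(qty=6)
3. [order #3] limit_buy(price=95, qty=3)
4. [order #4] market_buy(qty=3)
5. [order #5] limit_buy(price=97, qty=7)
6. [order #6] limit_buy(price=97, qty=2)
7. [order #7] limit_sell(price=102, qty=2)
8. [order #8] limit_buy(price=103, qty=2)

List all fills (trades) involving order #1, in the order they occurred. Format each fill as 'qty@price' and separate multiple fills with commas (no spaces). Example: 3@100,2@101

After op 1 [order #1] limit_buy(price=97, qty=3): fills=none; bids=[#1:3@97] asks=[-]
After op 2 [order #2] market_sell(qty=6): fills=#1x#2:3@97; bids=[-] asks=[-]
After op 3 [order #3] limit_buy(price=95, qty=3): fills=none; bids=[#3:3@95] asks=[-]
After op 4 [order #4] market_buy(qty=3): fills=none; bids=[#3:3@95] asks=[-]
After op 5 [order #5] limit_buy(price=97, qty=7): fills=none; bids=[#5:7@97 #3:3@95] asks=[-]
After op 6 [order #6] limit_buy(price=97, qty=2): fills=none; bids=[#5:7@97 #6:2@97 #3:3@95] asks=[-]
After op 7 [order #7] limit_sell(price=102, qty=2): fills=none; bids=[#5:7@97 #6:2@97 #3:3@95] asks=[#7:2@102]
After op 8 [order #8] limit_buy(price=103, qty=2): fills=#8x#7:2@102; bids=[#5:7@97 #6:2@97 #3:3@95] asks=[-]

Answer: 3@97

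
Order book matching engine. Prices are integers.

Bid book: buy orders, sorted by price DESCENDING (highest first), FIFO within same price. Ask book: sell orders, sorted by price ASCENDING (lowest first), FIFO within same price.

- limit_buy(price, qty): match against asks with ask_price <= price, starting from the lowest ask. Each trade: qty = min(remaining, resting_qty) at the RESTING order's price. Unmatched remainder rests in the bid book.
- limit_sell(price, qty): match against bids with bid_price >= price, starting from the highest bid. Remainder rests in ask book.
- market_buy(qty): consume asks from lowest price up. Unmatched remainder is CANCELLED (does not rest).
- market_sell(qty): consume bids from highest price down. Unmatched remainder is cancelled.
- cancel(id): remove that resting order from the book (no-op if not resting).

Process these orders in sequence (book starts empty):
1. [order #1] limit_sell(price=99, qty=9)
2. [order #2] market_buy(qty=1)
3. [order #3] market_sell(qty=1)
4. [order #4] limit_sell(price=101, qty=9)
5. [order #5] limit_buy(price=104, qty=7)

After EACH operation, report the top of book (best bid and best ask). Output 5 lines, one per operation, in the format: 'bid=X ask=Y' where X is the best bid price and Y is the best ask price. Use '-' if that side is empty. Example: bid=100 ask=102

Answer: bid=- ask=99
bid=- ask=99
bid=- ask=99
bid=- ask=99
bid=- ask=99

Derivation:
After op 1 [order #1] limit_sell(price=99, qty=9): fills=none; bids=[-] asks=[#1:9@99]
After op 2 [order #2] market_buy(qty=1): fills=#2x#1:1@99; bids=[-] asks=[#1:8@99]
After op 3 [order #3] market_sell(qty=1): fills=none; bids=[-] asks=[#1:8@99]
After op 4 [order #4] limit_sell(price=101, qty=9): fills=none; bids=[-] asks=[#1:8@99 #4:9@101]
After op 5 [order #5] limit_buy(price=104, qty=7): fills=#5x#1:7@99; bids=[-] asks=[#1:1@99 #4:9@101]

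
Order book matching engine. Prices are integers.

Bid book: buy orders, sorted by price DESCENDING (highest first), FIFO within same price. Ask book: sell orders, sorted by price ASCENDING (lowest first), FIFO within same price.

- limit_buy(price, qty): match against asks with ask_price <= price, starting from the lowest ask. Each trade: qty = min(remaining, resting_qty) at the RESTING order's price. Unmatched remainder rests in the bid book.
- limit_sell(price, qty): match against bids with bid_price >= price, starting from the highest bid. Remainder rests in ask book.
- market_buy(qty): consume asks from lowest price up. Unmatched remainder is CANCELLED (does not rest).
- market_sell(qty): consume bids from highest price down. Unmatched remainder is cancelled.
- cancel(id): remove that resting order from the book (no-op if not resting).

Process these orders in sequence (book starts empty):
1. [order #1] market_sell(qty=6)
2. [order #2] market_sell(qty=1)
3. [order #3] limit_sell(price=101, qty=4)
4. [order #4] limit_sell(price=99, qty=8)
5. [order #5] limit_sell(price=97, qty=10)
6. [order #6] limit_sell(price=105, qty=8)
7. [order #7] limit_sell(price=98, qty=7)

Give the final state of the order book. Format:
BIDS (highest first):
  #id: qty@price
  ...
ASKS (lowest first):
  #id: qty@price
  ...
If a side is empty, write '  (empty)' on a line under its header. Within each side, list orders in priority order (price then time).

After op 1 [order #1] market_sell(qty=6): fills=none; bids=[-] asks=[-]
After op 2 [order #2] market_sell(qty=1): fills=none; bids=[-] asks=[-]
After op 3 [order #3] limit_sell(price=101, qty=4): fills=none; bids=[-] asks=[#3:4@101]
After op 4 [order #4] limit_sell(price=99, qty=8): fills=none; bids=[-] asks=[#4:8@99 #3:4@101]
After op 5 [order #5] limit_sell(price=97, qty=10): fills=none; bids=[-] asks=[#5:10@97 #4:8@99 #3:4@101]
After op 6 [order #6] limit_sell(price=105, qty=8): fills=none; bids=[-] asks=[#5:10@97 #4:8@99 #3:4@101 #6:8@105]
After op 7 [order #7] limit_sell(price=98, qty=7): fills=none; bids=[-] asks=[#5:10@97 #7:7@98 #4:8@99 #3:4@101 #6:8@105]

Answer: BIDS (highest first):
  (empty)
ASKS (lowest first):
  #5: 10@97
  #7: 7@98
  #4: 8@99
  #3: 4@101
  #6: 8@105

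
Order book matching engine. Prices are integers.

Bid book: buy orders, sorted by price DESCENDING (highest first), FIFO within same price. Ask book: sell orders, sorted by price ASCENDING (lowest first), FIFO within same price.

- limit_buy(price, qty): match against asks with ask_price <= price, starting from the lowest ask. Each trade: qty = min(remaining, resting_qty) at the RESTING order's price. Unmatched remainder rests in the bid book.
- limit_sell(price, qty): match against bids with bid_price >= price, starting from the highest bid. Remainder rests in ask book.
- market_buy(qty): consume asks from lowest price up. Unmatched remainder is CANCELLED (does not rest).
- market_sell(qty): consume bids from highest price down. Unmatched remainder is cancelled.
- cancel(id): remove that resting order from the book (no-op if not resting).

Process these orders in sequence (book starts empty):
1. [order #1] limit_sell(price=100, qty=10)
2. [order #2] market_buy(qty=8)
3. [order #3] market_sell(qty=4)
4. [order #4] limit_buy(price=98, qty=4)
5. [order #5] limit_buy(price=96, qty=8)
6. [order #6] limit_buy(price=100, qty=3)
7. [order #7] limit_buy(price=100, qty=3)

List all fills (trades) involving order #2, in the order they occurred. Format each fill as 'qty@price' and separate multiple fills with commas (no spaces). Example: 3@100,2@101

After op 1 [order #1] limit_sell(price=100, qty=10): fills=none; bids=[-] asks=[#1:10@100]
After op 2 [order #2] market_buy(qty=8): fills=#2x#1:8@100; bids=[-] asks=[#1:2@100]
After op 3 [order #3] market_sell(qty=4): fills=none; bids=[-] asks=[#1:2@100]
After op 4 [order #4] limit_buy(price=98, qty=4): fills=none; bids=[#4:4@98] asks=[#1:2@100]
After op 5 [order #5] limit_buy(price=96, qty=8): fills=none; bids=[#4:4@98 #5:8@96] asks=[#1:2@100]
After op 6 [order #6] limit_buy(price=100, qty=3): fills=#6x#1:2@100; bids=[#6:1@100 #4:4@98 #5:8@96] asks=[-]
After op 7 [order #7] limit_buy(price=100, qty=3): fills=none; bids=[#6:1@100 #7:3@100 #4:4@98 #5:8@96] asks=[-]

Answer: 8@100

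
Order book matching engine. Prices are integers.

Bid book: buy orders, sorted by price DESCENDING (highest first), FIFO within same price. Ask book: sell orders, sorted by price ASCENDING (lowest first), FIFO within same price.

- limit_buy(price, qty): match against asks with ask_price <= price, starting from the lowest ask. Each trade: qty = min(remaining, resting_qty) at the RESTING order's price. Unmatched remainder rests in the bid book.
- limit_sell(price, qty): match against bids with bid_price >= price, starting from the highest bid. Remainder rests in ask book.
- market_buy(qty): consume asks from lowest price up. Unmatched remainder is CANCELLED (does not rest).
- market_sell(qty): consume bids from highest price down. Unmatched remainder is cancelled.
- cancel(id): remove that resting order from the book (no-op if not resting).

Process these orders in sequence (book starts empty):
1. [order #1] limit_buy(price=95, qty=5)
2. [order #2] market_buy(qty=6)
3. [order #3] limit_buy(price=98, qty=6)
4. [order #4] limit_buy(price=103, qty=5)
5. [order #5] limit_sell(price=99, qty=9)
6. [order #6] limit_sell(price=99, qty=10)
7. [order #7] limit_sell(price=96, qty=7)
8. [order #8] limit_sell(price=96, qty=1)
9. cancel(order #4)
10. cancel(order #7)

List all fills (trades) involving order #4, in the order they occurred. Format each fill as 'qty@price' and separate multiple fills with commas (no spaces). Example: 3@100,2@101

After op 1 [order #1] limit_buy(price=95, qty=5): fills=none; bids=[#1:5@95] asks=[-]
After op 2 [order #2] market_buy(qty=6): fills=none; bids=[#1:5@95] asks=[-]
After op 3 [order #3] limit_buy(price=98, qty=6): fills=none; bids=[#3:6@98 #1:5@95] asks=[-]
After op 4 [order #4] limit_buy(price=103, qty=5): fills=none; bids=[#4:5@103 #3:6@98 #1:5@95] asks=[-]
After op 5 [order #5] limit_sell(price=99, qty=9): fills=#4x#5:5@103; bids=[#3:6@98 #1:5@95] asks=[#5:4@99]
After op 6 [order #6] limit_sell(price=99, qty=10): fills=none; bids=[#3:6@98 #1:5@95] asks=[#5:4@99 #6:10@99]
After op 7 [order #7] limit_sell(price=96, qty=7): fills=#3x#7:6@98; bids=[#1:5@95] asks=[#7:1@96 #5:4@99 #6:10@99]
After op 8 [order #8] limit_sell(price=96, qty=1): fills=none; bids=[#1:5@95] asks=[#7:1@96 #8:1@96 #5:4@99 #6:10@99]
After op 9 cancel(order #4): fills=none; bids=[#1:5@95] asks=[#7:1@96 #8:1@96 #5:4@99 #6:10@99]
After op 10 cancel(order #7): fills=none; bids=[#1:5@95] asks=[#8:1@96 #5:4@99 #6:10@99]

Answer: 5@103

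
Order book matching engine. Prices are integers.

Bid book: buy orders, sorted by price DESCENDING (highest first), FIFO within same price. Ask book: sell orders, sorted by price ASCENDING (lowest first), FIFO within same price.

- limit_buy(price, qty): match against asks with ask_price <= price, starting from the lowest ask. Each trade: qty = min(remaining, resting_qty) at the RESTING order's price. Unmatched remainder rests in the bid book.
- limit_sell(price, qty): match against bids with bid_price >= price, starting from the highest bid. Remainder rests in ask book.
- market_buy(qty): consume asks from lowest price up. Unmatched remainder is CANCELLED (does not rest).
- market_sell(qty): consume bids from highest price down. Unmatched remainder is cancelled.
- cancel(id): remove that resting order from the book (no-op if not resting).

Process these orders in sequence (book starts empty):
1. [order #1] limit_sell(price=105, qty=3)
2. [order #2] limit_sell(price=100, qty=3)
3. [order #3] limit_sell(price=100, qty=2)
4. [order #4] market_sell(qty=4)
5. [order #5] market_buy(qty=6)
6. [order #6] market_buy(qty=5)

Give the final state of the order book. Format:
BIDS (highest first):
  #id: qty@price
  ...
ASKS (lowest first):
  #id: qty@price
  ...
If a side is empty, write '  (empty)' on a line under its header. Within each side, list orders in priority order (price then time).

After op 1 [order #1] limit_sell(price=105, qty=3): fills=none; bids=[-] asks=[#1:3@105]
After op 2 [order #2] limit_sell(price=100, qty=3): fills=none; bids=[-] asks=[#2:3@100 #1:3@105]
After op 3 [order #3] limit_sell(price=100, qty=2): fills=none; bids=[-] asks=[#2:3@100 #3:2@100 #1:3@105]
After op 4 [order #4] market_sell(qty=4): fills=none; bids=[-] asks=[#2:3@100 #3:2@100 #1:3@105]
After op 5 [order #5] market_buy(qty=6): fills=#5x#2:3@100 #5x#3:2@100 #5x#1:1@105; bids=[-] asks=[#1:2@105]
After op 6 [order #6] market_buy(qty=5): fills=#6x#1:2@105; bids=[-] asks=[-]

Answer: BIDS (highest first):
  (empty)
ASKS (lowest first):
  (empty)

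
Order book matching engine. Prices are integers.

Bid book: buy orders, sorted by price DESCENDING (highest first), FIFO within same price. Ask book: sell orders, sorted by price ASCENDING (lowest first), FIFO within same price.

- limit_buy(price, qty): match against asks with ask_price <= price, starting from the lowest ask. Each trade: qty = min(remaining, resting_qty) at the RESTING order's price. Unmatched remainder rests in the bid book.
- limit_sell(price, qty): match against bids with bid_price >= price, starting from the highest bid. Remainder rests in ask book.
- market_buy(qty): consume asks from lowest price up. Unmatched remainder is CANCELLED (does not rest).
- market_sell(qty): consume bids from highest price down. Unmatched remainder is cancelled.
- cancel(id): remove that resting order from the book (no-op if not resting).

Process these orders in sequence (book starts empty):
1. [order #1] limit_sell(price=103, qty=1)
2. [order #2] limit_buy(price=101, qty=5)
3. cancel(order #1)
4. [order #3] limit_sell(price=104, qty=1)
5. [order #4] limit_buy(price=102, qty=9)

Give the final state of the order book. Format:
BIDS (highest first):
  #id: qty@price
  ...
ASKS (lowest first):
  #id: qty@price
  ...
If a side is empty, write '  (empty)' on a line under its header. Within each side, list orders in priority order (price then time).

Answer: BIDS (highest first):
  #4: 9@102
  #2: 5@101
ASKS (lowest first):
  #3: 1@104

Derivation:
After op 1 [order #1] limit_sell(price=103, qty=1): fills=none; bids=[-] asks=[#1:1@103]
After op 2 [order #2] limit_buy(price=101, qty=5): fills=none; bids=[#2:5@101] asks=[#1:1@103]
After op 3 cancel(order #1): fills=none; bids=[#2:5@101] asks=[-]
After op 4 [order #3] limit_sell(price=104, qty=1): fills=none; bids=[#2:5@101] asks=[#3:1@104]
After op 5 [order #4] limit_buy(price=102, qty=9): fills=none; bids=[#4:9@102 #2:5@101] asks=[#3:1@104]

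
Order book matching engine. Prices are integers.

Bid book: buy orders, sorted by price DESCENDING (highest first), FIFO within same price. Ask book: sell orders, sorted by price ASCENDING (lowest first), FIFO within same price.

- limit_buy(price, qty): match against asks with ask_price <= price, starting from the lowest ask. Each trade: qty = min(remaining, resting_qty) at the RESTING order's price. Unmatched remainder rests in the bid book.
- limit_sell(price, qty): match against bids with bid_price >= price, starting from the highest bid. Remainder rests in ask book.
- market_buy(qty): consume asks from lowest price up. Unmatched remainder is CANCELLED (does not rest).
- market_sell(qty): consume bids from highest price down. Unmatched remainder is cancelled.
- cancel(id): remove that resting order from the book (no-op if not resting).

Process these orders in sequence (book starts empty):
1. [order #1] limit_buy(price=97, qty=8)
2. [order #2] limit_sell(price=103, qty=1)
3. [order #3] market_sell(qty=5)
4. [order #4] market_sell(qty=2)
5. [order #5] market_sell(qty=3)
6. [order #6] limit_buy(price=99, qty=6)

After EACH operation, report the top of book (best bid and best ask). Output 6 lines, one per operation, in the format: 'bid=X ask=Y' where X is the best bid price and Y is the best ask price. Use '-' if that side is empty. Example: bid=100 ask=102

After op 1 [order #1] limit_buy(price=97, qty=8): fills=none; bids=[#1:8@97] asks=[-]
After op 2 [order #2] limit_sell(price=103, qty=1): fills=none; bids=[#1:8@97] asks=[#2:1@103]
After op 3 [order #3] market_sell(qty=5): fills=#1x#3:5@97; bids=[#1:3@97] asks=[#2:1@103]
After op 4 [order #4] market_sell(qty=2): fills=#1x#4:2@97; bids=[#1:1@97] asks=[#2:1@103]
After op 5 [order #5] market_sell(qty=3): fills=#1x#5:1@97; bids=[-] asks=[#2:1@103]
After op 6 [order #6] limit_buy(price=99, qty=6): fills=none; bids=[#6:6@99] asks=[#2:1@103]

Answer: bid=97 ask=-
bid=97 ask=103
bid=97 ask=103
bid=97 ask=103
bid=- ask=103
bid=99 ask=103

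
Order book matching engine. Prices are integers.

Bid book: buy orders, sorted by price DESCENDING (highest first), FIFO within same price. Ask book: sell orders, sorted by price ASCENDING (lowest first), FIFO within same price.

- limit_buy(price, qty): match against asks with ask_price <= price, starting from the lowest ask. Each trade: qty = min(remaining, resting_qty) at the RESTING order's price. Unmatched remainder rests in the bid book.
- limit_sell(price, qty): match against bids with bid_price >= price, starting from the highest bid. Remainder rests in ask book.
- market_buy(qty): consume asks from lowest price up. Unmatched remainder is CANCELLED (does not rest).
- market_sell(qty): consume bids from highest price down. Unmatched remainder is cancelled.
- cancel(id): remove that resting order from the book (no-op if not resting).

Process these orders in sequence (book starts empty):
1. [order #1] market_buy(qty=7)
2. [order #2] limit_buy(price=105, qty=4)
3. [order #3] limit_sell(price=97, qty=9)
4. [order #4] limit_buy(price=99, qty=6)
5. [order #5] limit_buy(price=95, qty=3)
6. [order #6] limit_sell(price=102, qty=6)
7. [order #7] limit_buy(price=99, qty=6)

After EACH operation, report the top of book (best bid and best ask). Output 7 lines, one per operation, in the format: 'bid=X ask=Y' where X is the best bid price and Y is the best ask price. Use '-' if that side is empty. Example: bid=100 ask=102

After op 1 [order #1] market_buy(qty=7): fills=none; bids=[-] asks=[-]
After op 2 [order #2] limit_buy(price=105, qty=4): fills=none; bids=[#2:4@105] asks=[-]
After op 3 [order #3] limit_sell(price=97, qty=9): fills=#2x#3:4@105; bids=[-] asks=[#3:5@97]
After op 4 [order #4] limit_buy(price=99, qty=6): fills=#4x#3:5@97; bids=[#4:1@99] asks=[-]
After op 5 [order #5] limit_buy(price=95, qty=3): fills=none; bids=[#4:1@99 #5:3@95] asks=[-]
After op 6 [order #6] limit_sell(price=102, qty=6): fills=none; bids=[#4:1@99 #5:3@95] asks=[#6:6@102]
After op 7 [order #7] limit_buy(price=99, qty=6): fills=none; bids=[#4:1@99 #7:6@99 #5:3@95] asks=[#6:6@102]

Answer: bid=- ask=-
bid=105 ask=-
bid=- ask=97
bid=99 ask=-
bid=99 ask=-
bid=99 ask=102
bid=99 ask=102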